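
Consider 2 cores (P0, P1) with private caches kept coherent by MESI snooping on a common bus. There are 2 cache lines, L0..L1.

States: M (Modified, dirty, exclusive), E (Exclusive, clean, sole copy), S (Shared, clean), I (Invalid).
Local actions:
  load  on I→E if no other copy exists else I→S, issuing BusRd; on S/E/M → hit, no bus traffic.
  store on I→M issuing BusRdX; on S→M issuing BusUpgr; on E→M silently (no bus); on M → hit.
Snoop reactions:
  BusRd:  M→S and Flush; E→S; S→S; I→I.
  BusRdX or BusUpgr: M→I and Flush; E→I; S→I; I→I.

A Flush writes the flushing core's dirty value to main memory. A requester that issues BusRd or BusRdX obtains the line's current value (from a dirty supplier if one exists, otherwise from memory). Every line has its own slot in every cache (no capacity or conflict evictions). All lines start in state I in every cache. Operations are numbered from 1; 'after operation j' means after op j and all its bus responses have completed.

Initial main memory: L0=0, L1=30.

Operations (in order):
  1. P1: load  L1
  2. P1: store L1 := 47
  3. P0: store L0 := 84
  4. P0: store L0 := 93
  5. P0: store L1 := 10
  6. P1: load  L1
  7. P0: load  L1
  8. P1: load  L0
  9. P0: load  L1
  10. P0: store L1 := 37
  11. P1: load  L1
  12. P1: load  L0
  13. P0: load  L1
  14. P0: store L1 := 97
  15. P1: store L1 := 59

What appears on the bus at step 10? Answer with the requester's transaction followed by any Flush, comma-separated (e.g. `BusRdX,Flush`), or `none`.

step 1: P1: load  L1  ⟶  IE  (L1)  txn=BusRd  M[L1]=30
step 2: P1: store L1 := 47  ⟶  IM  (L1)  txn=∅  M[L1]=30
step 3: P0: store L0 := 84  ⟶  MI  (L0)  txn=BusRdX  M[L0]=0
step 4: P0: store L0 := 93  ⟶  MI  (L0)  txn=∅  M[L0]=0
step 5: P0: store L1 := 10  ⟶  MI  (L1)  txn=BusRdX+Flush  M[L1]=47
step 6: P1: load  L1  ⟶  SS  (L1)  txn=BusRd+Flush  M[L1]=10
step 7: P0: load  L1  ⟶  SS  (L1)  txn=∅  M[L1]=10
step 8: P1: load  L0  ⟶  SS  (L0)  txn=BusRd+Flush  M[L0]=93
step 9: P0: load  L1  ⟶  SS  (L1)  txn=∅  M[L1]=10
step 10: P0: store L1 := 37  ⟶  MI  (L1)  txn=BusUpgr  M[L1]=10
step 11: P1: load  L1  ⟶  SS  (L1)  txn=BusRd+Flush  M[L1]=37
step 12: P1: load  L0  ⟶  SS  (L0)  txn=∅  M[L0]=93
step 13: P0: load  L1  ⟶  SS  (L1)  txn=∅  M[L1]=37
step 14: P0: store L1 := 97  ⟶  MI  (L1)  txn=BusUpgr  M[L1]=37
step 15: P1: store L1 := 59  ⟶  IM  (L1)  txn=BusRdX+Flush  M[L1]=97

bus = BusUpgr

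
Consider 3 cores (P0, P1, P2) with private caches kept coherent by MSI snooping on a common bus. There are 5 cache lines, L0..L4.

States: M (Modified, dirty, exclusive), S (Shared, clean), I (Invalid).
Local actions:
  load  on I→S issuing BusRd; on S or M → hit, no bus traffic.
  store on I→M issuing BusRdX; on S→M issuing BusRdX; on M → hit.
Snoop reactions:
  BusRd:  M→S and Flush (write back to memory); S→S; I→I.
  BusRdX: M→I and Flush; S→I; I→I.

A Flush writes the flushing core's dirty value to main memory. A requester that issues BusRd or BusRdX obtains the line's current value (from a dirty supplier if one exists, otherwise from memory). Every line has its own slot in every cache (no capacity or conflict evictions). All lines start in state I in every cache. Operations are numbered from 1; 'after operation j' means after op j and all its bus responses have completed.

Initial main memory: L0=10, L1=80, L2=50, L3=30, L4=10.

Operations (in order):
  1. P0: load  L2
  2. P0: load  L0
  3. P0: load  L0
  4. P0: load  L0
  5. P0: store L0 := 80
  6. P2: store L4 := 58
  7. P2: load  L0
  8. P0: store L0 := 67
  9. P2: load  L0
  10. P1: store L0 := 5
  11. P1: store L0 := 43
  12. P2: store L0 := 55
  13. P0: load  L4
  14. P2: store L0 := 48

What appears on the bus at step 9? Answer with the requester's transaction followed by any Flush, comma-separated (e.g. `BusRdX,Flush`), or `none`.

[1] P0: load  L2 | P0:S(50), P1:I, P2:I | bus: BusRd
[2] P0: load  L0 | P0:S(10), P1:I, P2:I | bus: BusRd
[3] P0: load  L0 | P0:S(10), P1:I, P2:I | bus: none
[4] P0: load  L0 | P0:S(10), P1:I, P2:I | bus: none
[5] P0: store L0 := 80 | P0:M(80), P1:I, P2:I | bus: BusRdX
[6] P2: store L4 := 58 | P0:I, P1:I, P2:M(58) | bus: BusRdX
[7] P2: load  L0 | P0:S(80), P1:I, P2:S(80) | bus: BusRd,Flush
[8] P0: store L0 := 67 | P0:M(67), P1:I, P2:I | bus: BusRdX
[9] P2: load  L0 | P0:S(67), P1:I, P2:S(67) | bus: BusRd,Flush
[10] P1: store L0 := 5 | P0:I, P1:M(5), P2:I | bus: BusRdX
[11] P1: store L0 := 43 | P0:I, P1:M(43), P2:I | bus: none
[12] P2: store L0 := 55 | P0:I, P1:I, P2:M(55) | bus: BusRdX,Flush
[13] P0: load  L4 | P0:S(58), P1:I, P2:S(58) | bus: BusRd,Flush
[14] P2: store L0 := 48 | P0:I, P1:I, P2:M(48) | bus: none

bus = BusRd,Flush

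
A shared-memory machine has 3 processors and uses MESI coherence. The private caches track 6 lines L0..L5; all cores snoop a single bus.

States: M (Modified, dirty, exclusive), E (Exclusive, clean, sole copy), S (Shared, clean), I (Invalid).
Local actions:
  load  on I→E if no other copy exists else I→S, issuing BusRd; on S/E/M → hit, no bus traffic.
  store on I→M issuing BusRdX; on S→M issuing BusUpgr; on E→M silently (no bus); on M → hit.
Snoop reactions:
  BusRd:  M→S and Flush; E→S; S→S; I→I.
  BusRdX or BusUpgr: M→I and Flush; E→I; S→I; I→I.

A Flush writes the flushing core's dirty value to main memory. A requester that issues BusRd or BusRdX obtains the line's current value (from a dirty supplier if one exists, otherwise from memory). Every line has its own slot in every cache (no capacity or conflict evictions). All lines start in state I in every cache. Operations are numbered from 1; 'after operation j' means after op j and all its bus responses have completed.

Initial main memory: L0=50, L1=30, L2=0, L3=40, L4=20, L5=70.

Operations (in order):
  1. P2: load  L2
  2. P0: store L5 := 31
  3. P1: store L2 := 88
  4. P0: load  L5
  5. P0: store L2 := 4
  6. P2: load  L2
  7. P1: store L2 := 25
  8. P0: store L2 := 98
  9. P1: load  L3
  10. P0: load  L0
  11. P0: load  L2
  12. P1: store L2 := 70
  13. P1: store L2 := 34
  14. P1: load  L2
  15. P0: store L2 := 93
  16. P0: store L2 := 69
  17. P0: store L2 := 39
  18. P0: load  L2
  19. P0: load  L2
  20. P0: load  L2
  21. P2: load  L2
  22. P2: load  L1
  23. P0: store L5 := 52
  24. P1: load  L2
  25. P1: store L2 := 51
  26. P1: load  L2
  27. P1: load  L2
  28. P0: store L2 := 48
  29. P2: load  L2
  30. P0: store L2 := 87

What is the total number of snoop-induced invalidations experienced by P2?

invalidations = 4

[1] P2: load  L2 | P0:I, P1:I, P2:E(0) | bus: BusRd
[2] P0: store L5 := 31 | P0:M(31), P1:I, P2:I | bus: BusRdX
[3] P1: store L2 := 88 | P0:I, P1:M(88), P2:I | bus: BusRdX
[4] P0: load  L5 | P0:M(31), P1:I, P2:I | bus: none
[5] P0: store L2 := 4 | P0:M(4), P1:I, P2:I | bus: BusRdX,Flush
[6] P2: load  L2 | P0:S(4), P1:I, P2:S(4) | bus: BusRd,Flush
[7] P1: store L2 := 25 | P0:I, P1:M(25), P2:I | bus: BusRdX
[8] P0: store L2 := 98 | P0:M(98), P1:I, P2:I | bus: BusRdX,Flush
[9] P1: load  L3 | P0:I, P1:E(40), P2:I | bus: BusRd
[10] P0: load  L0 | P0:E(50), P1:I, P2:I | bus: BusRd
[11] P0: load  L2 | P0:M(98), P1:I, P2:I | bus: none
[12] P1: store L2 := 70 | P0:I, P1:M(70), P2:I | bus: BusRdX,Flush
[13] P1: store L2 := 34 | P0:I, P1:M(34), P2:I | bus: none
[14] P1: load  L2 | P0:I, P1:M(34), P2:I | bus: none
[15] P0: store L2 := 93 | P0:M(93), P1:I, P2:I | bus: BusRdX,Flush
[16] P0: store L2 := 69 | P0:M(69), P1:I, P2:I | bus: none
[17] P0: store L2 := 39 | P0:M(39), P1:I, P2:I | bus: none
[18] P0: load  L2 | P0:M(39), P1:I, P2:I | bus: none
[19] P0: load  L2 | P0:M(39), P1:I, P2:I | bus: none
[20] P0: load  L2 | P0:M(39), P1:I, P2:I | bus: none
[21] P2: load  L2 | P0:S(39), P1:I, P2:S(39) | bus: BusRd,Flush
[22] P2: load  L1 | P0:I, P1:I, P2:E(30) | bus: BusRd
[23] P0: store L5 := 52 | P0:M(52), P1:I, P2:I | bus: none
[24] P1: load  L2 | P0:S(39), P1:S(39), P2:S(39) | bus: BusRd
[25] P1: store L2 := 51 | P0:I, P1:M(51), P2:I | bus: BusUpgr
[26] P1: load  L2 | P0:I, P1:M(51), P2:I | bus: none
[27] P1: load  L2 | P0:I, P1:M(51), P2:I | bus: none
[28] P0: store L2 := 48 | P0:M(48), P1:I, P2:I | bus: BusRdX,Flush
[29] P2: load  L2 | P0:S(48), P1:I, P2:S(48) | bus: BusRd,Flush
[30] P0: store L2 := 87 | P0:M(87), P1:I, P2:I | bus: BusUpgr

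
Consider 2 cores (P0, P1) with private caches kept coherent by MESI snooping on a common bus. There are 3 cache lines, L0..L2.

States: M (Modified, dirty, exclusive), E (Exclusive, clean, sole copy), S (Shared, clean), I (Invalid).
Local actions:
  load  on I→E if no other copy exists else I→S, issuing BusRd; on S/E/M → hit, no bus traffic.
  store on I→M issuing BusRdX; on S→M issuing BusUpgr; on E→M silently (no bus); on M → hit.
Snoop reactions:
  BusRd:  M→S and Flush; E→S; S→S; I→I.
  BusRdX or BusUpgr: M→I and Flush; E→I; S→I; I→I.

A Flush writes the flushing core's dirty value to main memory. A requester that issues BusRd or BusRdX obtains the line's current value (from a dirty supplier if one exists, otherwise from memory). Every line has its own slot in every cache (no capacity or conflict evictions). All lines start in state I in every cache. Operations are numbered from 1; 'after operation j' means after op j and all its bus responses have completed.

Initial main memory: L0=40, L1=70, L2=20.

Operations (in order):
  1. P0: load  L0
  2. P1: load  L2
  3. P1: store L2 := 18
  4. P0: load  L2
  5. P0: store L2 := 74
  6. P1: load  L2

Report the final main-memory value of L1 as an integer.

[1] P0: load  L0 | P0:E(40), P1:I | bus: BusRd
[2] P1: load  L2 | P0:I, P1:E(20) | bus: BusRd
[3] P1: store L2 := 18 | P0:I, P1:M(18) | bus: none
[4] P0: load  L2 | P0:S(18), P1:S(18) | bus: BusRd,Flush
[5] P0: store L2 := 74 | P0:M(74), P1:I | bus: BusUpgr
[6] P1: load  L2 | P0:S(74), P1:S(74) | bus: BusRd,Flush

memory[L1] = 70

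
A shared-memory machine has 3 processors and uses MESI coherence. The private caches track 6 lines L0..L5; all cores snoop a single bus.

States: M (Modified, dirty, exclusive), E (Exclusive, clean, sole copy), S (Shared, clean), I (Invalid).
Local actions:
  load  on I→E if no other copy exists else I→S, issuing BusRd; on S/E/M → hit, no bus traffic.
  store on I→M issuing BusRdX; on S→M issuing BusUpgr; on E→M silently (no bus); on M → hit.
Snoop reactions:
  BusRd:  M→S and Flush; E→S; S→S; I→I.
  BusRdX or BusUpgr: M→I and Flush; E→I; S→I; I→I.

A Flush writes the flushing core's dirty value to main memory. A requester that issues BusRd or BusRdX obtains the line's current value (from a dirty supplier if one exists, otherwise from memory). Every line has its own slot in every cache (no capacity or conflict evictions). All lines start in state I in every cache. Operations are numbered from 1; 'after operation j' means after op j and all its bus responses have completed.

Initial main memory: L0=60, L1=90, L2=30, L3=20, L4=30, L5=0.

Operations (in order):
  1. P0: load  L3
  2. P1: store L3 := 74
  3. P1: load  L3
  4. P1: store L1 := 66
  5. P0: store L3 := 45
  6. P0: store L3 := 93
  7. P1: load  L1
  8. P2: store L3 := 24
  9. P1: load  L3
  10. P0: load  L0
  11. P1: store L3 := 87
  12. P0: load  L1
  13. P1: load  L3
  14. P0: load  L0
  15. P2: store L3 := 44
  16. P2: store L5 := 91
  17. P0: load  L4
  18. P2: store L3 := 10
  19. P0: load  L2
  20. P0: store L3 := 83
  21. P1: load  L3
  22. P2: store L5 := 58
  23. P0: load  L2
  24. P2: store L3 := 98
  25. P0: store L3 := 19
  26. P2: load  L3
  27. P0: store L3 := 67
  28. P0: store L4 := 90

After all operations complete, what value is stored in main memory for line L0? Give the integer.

memory[L0] = 60

step 1: P0: load  L3  ⟶  EII  (L3)  txn=BusRd  M[L3]=20
step 2: P1: store L3 := 74  ⟶  IMI  (L3)  txn=BusRdX  M[L3]=20
step 3: P1: load  L3  ⟶  IMI  (L3)  txn=∅  M[L3]=20
step 4: P1: store L1 := 66  ⟶  IMI  (L1)  txn=BusRdX  M[L1]=90
step 5: P0: store L3 := 45  ⟶  MII  (L3)  txn=BusRdX+Flush  M[L3]=74
step 6: P0: store L3 := 93  ⟶  MII  (L3)  txn=∅  M[L3]=74
step 7: P1: load  L1  ⟶  IMI  (L1)  txn=∅  M[L1]=90
step 8: P2: store L3 := 24  ⟶  IIM  (L3)  txn=BusRdX+Flush  M[L3]=93
step 9: P1: load  L3  ⟶  ISS  (L3)  txn=BusRd+Flush  M[L3]=24
step 10: P0: load  L0  ⟶  EII  (L0)  txn=BusRd  M[L0]=60
step 11: P1: store L3 := 87  ⟶  IMI  (L3)  txn=BusUpgr  M[L3]=24
step 12: P0: load  L1  ⟶  SSI  (L1)  txn=BusRd+Flush  M[L1]=66
step 13: P1: load  L3  ⟶  IMI  (L3)  txn=∅  M[L3]=24
step 14: P0: load  L0  ⟶  EII  (L0)  txn=∅  M[L0]=60
step 15: P2: store L3 := 44  ⟶  IIM  (L3)  txn=BusRdX+Flush  M[L3]=87
step 16: P2: store L5 := 91  ⟶  IIM  (L5)  txn=BusRdX  M[L5]=0
step 17: P0: load  L4  ⟶  EII  (L4)  txn=BusRd  M[L4]=30
step 18: P2: store L3 := 10  ⟶  IIM  (L3)  txn=∅  M[L3]=87
step 19: P0: load  L2  ⟶  EII  (L2)  txn=BusRd  M[L2]=30
step 20: P0: store L3 := 83  ⟶  MII  (L3)  txn=BusRdX+Flush  M[L3]=10
step 21: P1: load  L3  ⟶  SSI  (L3)  txn=BusRd+Flush  M[L3]=83
step 22: P2: store L5 := 58  ⟶  IIM  (L5)  txn=∅  M[L5]=0
step 23: P0: load  L2  ⟶  EII  (L2)  txn=∅  M[L2]=30
step 24: P2: store L3 := 98  ⟶  IIM  (L3)  txn=BusRdX  M[L3]=83
step 25: P0: store L3 := 19  ⟶  MII  (L3)  txn=BusRdX+Flush  M[L3]=98
step 26: P2: load  L3  ⟶  SIS  (L3)  txn=BusRd+Flush  M[L3]=19
step 27: P0: store L3 := 67  ⟶  MII  (L3)  txn=BusUpgr  M[L3]=19
step 28: P0: store L4 := 90  ⟶  MII  (L4)  txn=∅  M[L4]=30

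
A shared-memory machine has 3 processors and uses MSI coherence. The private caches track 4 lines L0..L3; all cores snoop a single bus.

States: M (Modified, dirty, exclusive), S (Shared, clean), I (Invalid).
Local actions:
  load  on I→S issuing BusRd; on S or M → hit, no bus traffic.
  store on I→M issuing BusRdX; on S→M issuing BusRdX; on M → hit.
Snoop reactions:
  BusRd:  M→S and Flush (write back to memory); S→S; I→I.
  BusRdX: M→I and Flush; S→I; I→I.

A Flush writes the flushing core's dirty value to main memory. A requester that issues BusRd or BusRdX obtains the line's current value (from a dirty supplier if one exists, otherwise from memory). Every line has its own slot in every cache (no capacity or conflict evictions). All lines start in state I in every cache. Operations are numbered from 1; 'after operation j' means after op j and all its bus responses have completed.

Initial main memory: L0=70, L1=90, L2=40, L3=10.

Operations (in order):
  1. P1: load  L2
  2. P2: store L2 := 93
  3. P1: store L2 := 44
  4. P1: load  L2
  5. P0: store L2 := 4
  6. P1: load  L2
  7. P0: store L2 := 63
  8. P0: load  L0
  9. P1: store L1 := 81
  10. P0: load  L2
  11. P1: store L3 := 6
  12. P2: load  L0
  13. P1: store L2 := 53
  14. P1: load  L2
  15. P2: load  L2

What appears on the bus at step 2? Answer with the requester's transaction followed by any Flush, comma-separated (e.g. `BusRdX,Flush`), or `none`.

step 1: P1: load  L2  ⟶  ISI  (L2)  txn=BusRd  M[L2]=40
step 2: P2: store L2 := 93  ⟶  IIM  (L2)  txn=BusRdX  M[L2]=40
step 3: P1: store L2 := 44  ⟶  IMI  (L2)  txn=BusRdX+Flush  M[L2]=93
step 4: P1: load  L2  ⟶  IMI  (L2)  txn=∅  M[L2]=93
step 5: P0: store L2 := 4  ⟶  MII  (L2)  txn=BusRdX+Flush  M[L2]=44
step 6: P1: load  L2  ⟶  SSI  (L2)  txn=BusRd+Flush  M[L2]=4
step 7: P0: store L2 := 63  ⟶  MII  (L2)  txn=BusRdX  M[L2]=4
step 8: P0: load  L0  ⟶  SII  (L0)  txn=BusRd  M[L0]=70
step 9: P1: store L1 := 81  ⟶  IMI  (L1)  txn=BusRdX  M[L1]=90
step 10: P0: load  L2  ⟶  MII  (L2)  txn=∅  M[L2]=4
step 11: P1: store L3 := 6  ⟶  IMI  (L3)  txn=BusRdX  M[L3]=10
step 12: P2: load  L0  ⟶  SIS  (L0)  txn=BusRd  M[L0]=70
step 13: P1: store L2 := 53  ⟶  IMI  (L2)  txn=BusRdX+Flush  M[L2]=63
step 14: P1: load  L2  ⟶  IMI  (L2)  txn=∅  M[L2]=63
step 15: P2: load  L2  ⟶  ISS  (L2)  txn=BusRd+Flush  M[L2]=53

bus = BusRdX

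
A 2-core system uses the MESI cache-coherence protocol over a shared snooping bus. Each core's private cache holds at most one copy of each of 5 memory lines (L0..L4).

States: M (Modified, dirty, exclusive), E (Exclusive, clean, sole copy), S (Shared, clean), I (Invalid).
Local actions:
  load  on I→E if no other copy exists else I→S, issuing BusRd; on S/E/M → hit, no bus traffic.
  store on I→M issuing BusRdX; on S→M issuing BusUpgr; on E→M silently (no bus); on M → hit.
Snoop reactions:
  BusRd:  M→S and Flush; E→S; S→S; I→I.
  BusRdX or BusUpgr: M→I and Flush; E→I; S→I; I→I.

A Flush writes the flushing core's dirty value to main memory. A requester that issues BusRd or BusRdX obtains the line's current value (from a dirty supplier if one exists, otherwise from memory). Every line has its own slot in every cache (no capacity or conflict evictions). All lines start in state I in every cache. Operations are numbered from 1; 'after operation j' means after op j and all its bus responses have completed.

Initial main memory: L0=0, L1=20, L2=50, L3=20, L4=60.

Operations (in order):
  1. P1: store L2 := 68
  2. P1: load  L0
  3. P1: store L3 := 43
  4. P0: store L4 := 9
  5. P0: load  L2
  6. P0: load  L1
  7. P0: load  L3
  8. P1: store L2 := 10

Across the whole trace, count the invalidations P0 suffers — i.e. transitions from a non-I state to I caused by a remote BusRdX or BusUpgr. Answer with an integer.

step 1: P1: store L2 := 68  ⟶  IM  (L2)  txn=BusRdX  M[L2]=50
step 2: P1: load  L0  ⟶  IE  (L0)  txn=BusRd  M[L0]=0
step 3: P1: store L3 := 43  ⟶  IM  (L3)  txn=BusRdX  M[L3]=20
step 4: P0: store L4 := 9  ⟶  MI  (L4)  txn=BusRdX  M[L4]=60
step 5: P0: load  L2  ⟶  SS  (L2)  txn=BusRd+Flush  M[L2]=68
step 6: P0: load  L1  ⟶  EI  (L1)  txn=BusRd  M[L1]=20
step 7: P0: load  L3  ⟶  SS  (L3)  txn=BusRd+Flush  M[L3]=43
step 8: P1: store L2 := 10  ⟶  IM  (L2)  txn=BusUpgr  M[L2]=68

invalidations = 1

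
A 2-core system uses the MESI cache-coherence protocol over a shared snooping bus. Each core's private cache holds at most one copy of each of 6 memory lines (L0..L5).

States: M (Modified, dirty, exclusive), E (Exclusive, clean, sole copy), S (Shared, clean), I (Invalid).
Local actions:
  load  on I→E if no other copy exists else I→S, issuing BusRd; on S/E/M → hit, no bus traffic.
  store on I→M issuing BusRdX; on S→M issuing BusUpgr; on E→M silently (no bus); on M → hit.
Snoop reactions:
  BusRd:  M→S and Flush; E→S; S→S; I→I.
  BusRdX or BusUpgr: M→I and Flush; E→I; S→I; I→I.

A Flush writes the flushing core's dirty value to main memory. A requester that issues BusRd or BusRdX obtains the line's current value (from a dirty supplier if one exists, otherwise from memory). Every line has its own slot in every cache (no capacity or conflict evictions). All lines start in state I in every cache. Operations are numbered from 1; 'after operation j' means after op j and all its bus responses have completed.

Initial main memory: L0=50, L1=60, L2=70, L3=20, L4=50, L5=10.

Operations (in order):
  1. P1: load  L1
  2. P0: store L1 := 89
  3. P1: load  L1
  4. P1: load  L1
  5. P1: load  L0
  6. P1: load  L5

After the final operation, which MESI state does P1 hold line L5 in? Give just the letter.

  op1 P1: load  L1 → I/E on L1; bus BusRd; mem=60
  op2 P0: store L1 := 89 → M/I on L1; bus BusRdX; mem=60
  op3 P1: load  L1 → S/S on L1; bus BusRd Flush; mem=89
  op4 P1: load  L1 → S/S on L1; bus (none); mem=89
  op5 P1: load  L0 → I/E on L0; bus BusRd; mem=50
  op6 P1: load  L5 → I/E on L5; bus BusRd; mem=10

state = E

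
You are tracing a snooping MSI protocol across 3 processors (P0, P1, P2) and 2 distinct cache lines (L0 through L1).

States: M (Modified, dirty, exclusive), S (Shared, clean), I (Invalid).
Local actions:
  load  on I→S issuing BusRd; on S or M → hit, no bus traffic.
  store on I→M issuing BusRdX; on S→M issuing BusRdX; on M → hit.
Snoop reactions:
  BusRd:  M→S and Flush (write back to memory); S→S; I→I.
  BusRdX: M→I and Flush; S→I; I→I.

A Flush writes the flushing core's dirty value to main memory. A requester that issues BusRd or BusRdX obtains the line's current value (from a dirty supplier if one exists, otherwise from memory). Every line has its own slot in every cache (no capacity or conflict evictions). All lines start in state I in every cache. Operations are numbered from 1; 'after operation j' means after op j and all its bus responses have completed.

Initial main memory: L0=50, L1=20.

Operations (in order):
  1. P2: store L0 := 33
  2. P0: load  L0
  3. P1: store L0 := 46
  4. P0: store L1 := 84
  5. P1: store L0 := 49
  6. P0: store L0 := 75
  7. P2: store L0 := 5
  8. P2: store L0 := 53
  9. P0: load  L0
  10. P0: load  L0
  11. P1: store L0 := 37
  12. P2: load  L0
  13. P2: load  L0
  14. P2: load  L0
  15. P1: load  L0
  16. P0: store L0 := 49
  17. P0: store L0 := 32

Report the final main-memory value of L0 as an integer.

memory[L0] = 37

  op1 P2: store L0 := 33 → I/I/M on L0; bus BusRdX; mem=50
  op2 P0: load  L0 → S/I/S on L0; bus BusRd Flush; mem=33
  op3 P1: store L0 := 46 → I/M/I on L0; bus BusRdX; mem=33
  op4 P0: store L1 := 84 → M/I/I on L1; bus BusRdX; mem=20
  op5 P1: store L0 := 49 → I/M/I on L0; bus (none); mem=33
  op6 P0: store L0 := 75 → M/I/I on L0; bus BusRdX Flush; mem=49
  op7 P2: store L0 := 5 → I/I/M on L0; bus BusRdX Flush; mem=75
  op8 P2: store L0 := 53 → I/I/M on L0; bus (none); mem=75
  op9 P0: load  L0 → S/I/S on L0; bus BusRd Flush; mem=53
  op10 P0: load  L0 → S/I/S on L0; bus (none); mem=53
  op11 P1: store L0 := 37 → I/M/I on L0; bus BusRdX; mem=53
  op12 P2: load  L0 → I/S/S on L0; bus BusRd Flush; mem=37
  op13 P2: load  L0 → I/S/S on L0; bus (none); mem=37
  op14 P2: load  L0 → I/S/S on L0; bus (none); mem=37
  op15 P1: load  L0 → I/S/S on L0; bus (none); mem=37
  op16 P0: store L0 := 49 → M/I/I on L0; bus BusRdX; mem=37
  op17 P0: store L0 := 32 → M/I/I on L0; bus (none); mem=37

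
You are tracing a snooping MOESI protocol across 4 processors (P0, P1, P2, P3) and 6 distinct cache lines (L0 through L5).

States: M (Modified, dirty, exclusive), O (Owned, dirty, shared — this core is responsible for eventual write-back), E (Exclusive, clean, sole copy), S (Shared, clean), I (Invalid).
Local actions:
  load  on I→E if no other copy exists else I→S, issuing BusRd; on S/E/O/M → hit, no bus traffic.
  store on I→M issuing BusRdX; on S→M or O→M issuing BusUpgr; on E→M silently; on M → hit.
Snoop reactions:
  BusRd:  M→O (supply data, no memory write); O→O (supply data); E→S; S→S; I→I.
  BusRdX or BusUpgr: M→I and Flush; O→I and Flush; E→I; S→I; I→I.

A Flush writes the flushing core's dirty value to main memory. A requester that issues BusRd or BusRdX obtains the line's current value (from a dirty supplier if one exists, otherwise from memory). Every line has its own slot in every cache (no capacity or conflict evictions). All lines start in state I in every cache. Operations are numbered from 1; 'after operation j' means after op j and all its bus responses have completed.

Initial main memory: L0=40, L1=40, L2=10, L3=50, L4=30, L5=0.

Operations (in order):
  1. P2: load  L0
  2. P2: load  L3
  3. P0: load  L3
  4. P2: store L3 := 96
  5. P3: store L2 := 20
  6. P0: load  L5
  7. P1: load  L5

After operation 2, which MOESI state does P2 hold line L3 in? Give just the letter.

state = E

[1] P2: load  L0 | P0:I, P1:I, P2:E(40), P3:I | bus: BusRd
[2] P2: load  L3 | P0:I, P1:I, P2:E(50), P3:I | bus: BusRd
[3] P0: load  L3 | P0:S(50), P1:I, P2:S(50), P3:I | bus: BusRd
[4] P2: store L3 := 96 | P0:I, P1:I, P2:M(96), P3:I | bus: BusUpgr
[5] P3: store L2 := 20 | P0:I, P1:I, P2:I, P3:M(20) | bus: BusRdX
[6] P0: load  L5 | P0:E(0), P1:I, P2:I, P3:I | bus: BusRd
[7] P1: load  L5 | P0:S(0), P1:S(0), P2:I, P3:I | bus: BusRd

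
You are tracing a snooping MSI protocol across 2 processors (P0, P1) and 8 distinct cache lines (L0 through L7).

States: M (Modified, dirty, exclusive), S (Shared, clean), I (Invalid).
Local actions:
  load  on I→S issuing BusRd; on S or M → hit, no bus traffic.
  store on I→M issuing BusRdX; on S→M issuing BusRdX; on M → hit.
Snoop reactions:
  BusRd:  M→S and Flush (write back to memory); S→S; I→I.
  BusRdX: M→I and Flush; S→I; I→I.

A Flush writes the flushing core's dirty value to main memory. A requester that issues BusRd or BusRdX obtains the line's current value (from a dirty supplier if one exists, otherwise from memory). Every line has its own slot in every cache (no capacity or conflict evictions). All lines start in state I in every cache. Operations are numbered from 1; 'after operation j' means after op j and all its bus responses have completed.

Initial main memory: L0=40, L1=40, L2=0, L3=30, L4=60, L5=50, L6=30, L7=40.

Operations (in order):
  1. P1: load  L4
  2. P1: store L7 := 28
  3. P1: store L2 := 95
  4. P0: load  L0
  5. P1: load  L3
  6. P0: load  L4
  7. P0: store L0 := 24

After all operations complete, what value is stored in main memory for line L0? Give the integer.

memory[L0] = 40

  op1 P1: load  L4 → I/S on L4; bus BusRd; mem=60
  op2 P1: store L7 := 28 → I/M on L7; bus BusRdX; mem=40
  op3 P1: store L2 := 95 → I/M on L2; bus BusRdX; mem=0
  op4 P0: load  L0 → S/I on L0; bus BusRd; mem=40
  op5 P1: load  L3 → I/S on L3; bus BusRd; mem=30
  op6 P0: load  L4 → S/S on L4; bus BusRd; mem=60
  op7 P0: store L0 := 24 → M/I on L0; bus BusRdX; mem=40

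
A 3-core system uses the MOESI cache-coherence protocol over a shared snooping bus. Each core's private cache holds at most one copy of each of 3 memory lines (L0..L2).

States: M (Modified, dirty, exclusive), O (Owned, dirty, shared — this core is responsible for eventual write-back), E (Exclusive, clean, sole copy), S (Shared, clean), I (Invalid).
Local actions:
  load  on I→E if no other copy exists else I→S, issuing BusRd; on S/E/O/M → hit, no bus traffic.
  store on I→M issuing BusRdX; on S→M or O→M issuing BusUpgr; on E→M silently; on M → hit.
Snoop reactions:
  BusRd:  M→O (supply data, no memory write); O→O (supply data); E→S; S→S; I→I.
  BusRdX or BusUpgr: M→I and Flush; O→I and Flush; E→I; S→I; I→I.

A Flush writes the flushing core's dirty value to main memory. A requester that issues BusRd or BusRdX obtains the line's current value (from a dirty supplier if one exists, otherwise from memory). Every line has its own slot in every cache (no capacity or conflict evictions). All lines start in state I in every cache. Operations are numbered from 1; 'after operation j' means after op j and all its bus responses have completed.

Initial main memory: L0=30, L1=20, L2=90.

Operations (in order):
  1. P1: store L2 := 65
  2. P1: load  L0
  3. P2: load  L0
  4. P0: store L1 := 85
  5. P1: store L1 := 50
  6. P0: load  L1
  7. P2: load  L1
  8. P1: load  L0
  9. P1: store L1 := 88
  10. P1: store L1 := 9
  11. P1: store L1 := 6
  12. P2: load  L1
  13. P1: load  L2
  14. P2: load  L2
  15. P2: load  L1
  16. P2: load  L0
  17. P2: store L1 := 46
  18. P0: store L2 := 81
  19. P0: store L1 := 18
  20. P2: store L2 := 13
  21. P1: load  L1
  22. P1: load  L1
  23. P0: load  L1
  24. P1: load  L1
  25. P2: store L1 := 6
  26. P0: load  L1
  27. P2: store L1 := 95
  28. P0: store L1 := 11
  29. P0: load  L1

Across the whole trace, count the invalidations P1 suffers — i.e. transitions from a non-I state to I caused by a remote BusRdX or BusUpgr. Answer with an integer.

invalidations = 3

  op1 P1: store L2 := 65 → I/M/I on L2; bus BusRdX; mem=90
  op2 P1: load  L0 → I/E/I on L0; bus BusRd; mem=30
  op3 P2: load  L0 → I/S/S on L0; bus BusRd; mem=30
  op4 P0: store L1 := 85 → M/I/I on L1; bus BusRdX; mem=20
  op5 P1: store L1 := 50 → I/M/I on L1; bus BusRdX Flush; mem=85
  op6 P0: load  L1 → S/O/I on L1; bus BusRd; mem=85
  op7 P2: load  L1 → S/O/S on L1; bus BusRd; mem=85
  op8 P1: load  L0 → I/S/S on L0; bus (none); mem=30
  op9 P1: store L1 := 88 → I/M/I on L1; bus BusUpgr; mem=85
  op10 P1: store L1 := 9 → I/M/I on L1; bus (none); mem=85
  op11 P1: store L1 := 6 → I/M/I on L1; bus (none); mem=85
  op12 P2: load  L1 → I/O/S on L1; bus BusRd; mem=85
  op13 P1: load  L2 → I/M/I on L2; bus (none); mem=90
  op14 P2: load  L2 → I/O/S on L2; bus BusRd; mem=90
  op15 P2: load  L1 → I/O/S on L1; bus (none); mem=85
  op16 P2: load  L0 → I/S/S on L0; bus (none); mem=30
  op17 P2: store L1 := 46 → I/I/M on L1; bus BusUpgr Flush; mem=6
  op18 P0: store L2 := 81 → M/I/I on L2; bus BusRdX Flush; mem=65
  op19 P0: store L1 := 18 → M/I/I on L1; bus BusRdX Flush; mem=46
  op20 P2: store L2 := 13 → I/I/M on L2; bus BusRdX Flush; mem=81
  op21 P1: load  L1 → O/S/I on L1; bus BusRd; mem=46
  op22 P1: load  L1 → O/S/I on L1; bus (none); mem=46
  op23 P0: load  L1 → O/S/I on L1; bus (none); mem=46
  op24 P1: load  L1 → O/S/I on L1; bus (none); mem=46
  op25 P2: store L1 := 6 → I/I/M on L1; bus BusRdX Flush; mem=18
  op26 P0: load  L1 → S/I/O on L1; bus BusRd; mem=18
  op27 P2: store L1 := 95 → I/I/M on L1; bus BusUpgr; mem=18
  op28 P0: store L1 := 11 → M/I/I on L1; bus BusRdX Flush; mem=95
  op29 P0: load  L1 → M/I/I on L1; bus (none); mem=95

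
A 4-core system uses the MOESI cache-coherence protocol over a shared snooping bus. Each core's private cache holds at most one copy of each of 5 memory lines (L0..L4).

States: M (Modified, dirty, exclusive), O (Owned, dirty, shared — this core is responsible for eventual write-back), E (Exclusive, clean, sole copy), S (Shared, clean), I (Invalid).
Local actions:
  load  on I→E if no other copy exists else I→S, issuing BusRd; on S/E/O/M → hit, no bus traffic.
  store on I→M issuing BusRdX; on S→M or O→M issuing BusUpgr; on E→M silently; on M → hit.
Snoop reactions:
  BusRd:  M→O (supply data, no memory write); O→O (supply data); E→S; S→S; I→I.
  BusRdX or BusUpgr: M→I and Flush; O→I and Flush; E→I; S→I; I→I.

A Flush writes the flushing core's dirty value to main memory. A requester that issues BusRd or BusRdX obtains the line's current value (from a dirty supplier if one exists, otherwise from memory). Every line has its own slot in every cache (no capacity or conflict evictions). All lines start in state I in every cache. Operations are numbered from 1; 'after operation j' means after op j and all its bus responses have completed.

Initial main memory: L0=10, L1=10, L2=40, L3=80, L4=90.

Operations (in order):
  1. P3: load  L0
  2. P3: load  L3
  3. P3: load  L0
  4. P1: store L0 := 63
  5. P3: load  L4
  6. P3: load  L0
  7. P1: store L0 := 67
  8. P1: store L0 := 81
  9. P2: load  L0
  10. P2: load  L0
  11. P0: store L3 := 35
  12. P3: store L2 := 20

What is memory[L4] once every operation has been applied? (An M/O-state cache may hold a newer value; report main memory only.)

step 1: P3: load  L0  ⟶  IIIE  (L0)  txn=BusRd  M[L0]=10
step 2: P3: load  L3  ⟶  IIIE  (L3)  txn=BusRd  M[L3]=80
step 3: P3: load  L0  ⟶  IIIE  (L0)  txn=∅  M[L0]=10
step 4: P1: store L0 := 63  ⟶  IMII  (L0)  txn=BusRdX  M[L0]=10
step 5: P3: load  L4  ⟶  IIIE  (L4)  txn=BusRd  M[L4]=90
step 6: P3: load  L0  ⟶  IOIS  (L0)  txn=BusRd  M[L0]=10
step 7: P1: store L0 := 67  ⟶  IMII  (L0)  txn=BusUpgr  M[L0]=10
step 8: P1: store L0 := 81  ⟶  IMII  (L0)  txn=∅  M[L0]=10
step 9: P2: load  L0  ⟶  IOSI  (L0)  txn=BusRd  M[L0]=10
step 10: P2: load  L0  ⟶  IOSI  (L0)  txn=∅  M[L0]=10
step 11: P0: store L3 := 35  ⟶  MIII  (L3)  txn=BusRdX  M[L3]=80
step 12: P3: store L2 := 20  ⟶  IIIM  (L2)  txn=BusRdX  M[L2]=40

memory[L4] = 90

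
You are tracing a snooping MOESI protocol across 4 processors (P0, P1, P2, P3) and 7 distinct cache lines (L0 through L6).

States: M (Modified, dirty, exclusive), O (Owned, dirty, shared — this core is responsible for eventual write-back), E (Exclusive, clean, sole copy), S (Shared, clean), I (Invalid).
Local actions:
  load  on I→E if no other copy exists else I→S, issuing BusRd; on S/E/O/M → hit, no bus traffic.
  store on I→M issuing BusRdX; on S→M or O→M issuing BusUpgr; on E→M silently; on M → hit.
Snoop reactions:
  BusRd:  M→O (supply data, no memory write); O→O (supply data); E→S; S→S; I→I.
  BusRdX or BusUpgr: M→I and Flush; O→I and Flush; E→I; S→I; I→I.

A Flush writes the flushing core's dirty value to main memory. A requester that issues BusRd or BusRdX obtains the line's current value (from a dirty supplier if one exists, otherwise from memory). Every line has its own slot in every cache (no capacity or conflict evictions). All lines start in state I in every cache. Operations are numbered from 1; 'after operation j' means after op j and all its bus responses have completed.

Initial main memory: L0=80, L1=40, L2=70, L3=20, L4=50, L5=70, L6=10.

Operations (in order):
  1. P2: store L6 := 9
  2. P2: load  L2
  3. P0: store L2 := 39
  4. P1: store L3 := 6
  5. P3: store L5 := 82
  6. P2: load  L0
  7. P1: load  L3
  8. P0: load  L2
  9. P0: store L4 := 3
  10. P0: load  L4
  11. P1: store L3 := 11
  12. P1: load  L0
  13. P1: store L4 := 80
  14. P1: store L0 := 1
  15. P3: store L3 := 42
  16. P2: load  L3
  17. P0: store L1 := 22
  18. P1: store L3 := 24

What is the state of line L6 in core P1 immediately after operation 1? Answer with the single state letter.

1. P2: store L6 := 9  bus=[BusRdX]  L6: P0=I P1=I P2=M P3=I  mem[L6]=10
2. P2: load  L2  bus=[BusRd]  L2: P0=I P1=I P2=E P3=I  mem[L2]=70
3. P0: store L2 := 39  bus=[BusRdX]  L2: P0=M P1=I P2=I P3=I  mem[L2]=70
4. P1: store L3 := 6  bus=[BusRdX]  L3: P0=I P1=M P2=I P3=I  mem[L3]=20
5. P3: store L5 := 82  bus=[BusRdX]  L5: P0=I P1=I P2=I P3=M  mem[L5]=70
6. P2: load  L0  bus=[BusRd]  L0: P0=I P1=I P2=E P3=I  mem[L0]=80
7. P1: load  L3  bus=[-]  L3: P0=I P1=M P2=I P3=I  mem[L3]=20
8. P0: load  L2  bus=[-]  L2: P0=M P1=I P2=I P3=I  mem[L2]=70
9. P0: store L4 := 3  bus=[BusRdX]  L4: P0=M P1=I P2=I P3=I  mem[L4]=50
10. P0: load  L4  bus=[-]  L4: P0=M P1=I P2=I P3=I  mem[L4]=50
11. P1: store L3 := 11  bus=[-]  L3: P0=I P1=M P2=I P3=I  mem[L3]=20
12. P1: load  L0  bus=[BusRd]  L0: P0=I P1=S P2=S P3=I  mem[L0]=80
13. P1: store L4 := 80  bus=[BusRdX,Flush]  L4: P0=I P1=M P2=I P3=I  mem[L4]=3
14. P1: store L0 := 1  bus=[BusUpgr]  L0: P0=I P1=M P2=I P3=I  mem[L0]=80
15. P3: store L3 := 42  bus=[BusRdX,Flush]  L3: P0=I P1=I P2=I P3=M  mem[L3]=11
16. P2: load  L3  bus=[BusRd]  L3: P0=I P1=I P2=S P3=O  mem[L3]=11
17. P0: store L1 := 22  bus=[BusRdX]  L1: P0=M P1=I P2=I P3=I  mem[L1]=40
18. P1: store L3 := 24  bus=[BusRdX,Flush]  L3: P0=I P1=M P2=I P3=I  mem[L3]=42

state = I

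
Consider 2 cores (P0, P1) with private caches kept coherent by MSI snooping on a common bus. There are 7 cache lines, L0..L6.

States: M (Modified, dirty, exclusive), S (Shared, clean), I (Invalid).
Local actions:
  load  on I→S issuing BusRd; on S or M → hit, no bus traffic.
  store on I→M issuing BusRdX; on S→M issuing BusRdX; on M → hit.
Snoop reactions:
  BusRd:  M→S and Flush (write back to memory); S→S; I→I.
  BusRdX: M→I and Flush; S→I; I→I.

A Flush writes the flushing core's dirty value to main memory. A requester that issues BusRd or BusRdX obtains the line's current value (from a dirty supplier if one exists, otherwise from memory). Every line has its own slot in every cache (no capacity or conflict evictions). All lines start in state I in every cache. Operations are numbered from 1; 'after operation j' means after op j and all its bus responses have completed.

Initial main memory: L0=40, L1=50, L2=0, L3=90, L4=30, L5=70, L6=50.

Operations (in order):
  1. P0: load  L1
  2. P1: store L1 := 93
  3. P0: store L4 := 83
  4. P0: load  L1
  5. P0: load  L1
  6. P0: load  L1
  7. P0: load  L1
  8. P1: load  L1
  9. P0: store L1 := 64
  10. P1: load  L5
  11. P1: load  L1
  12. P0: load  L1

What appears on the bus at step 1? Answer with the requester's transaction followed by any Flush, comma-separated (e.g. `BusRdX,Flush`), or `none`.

1. P0: load  L1  bus=[BusRd]  L1: P0=S P1=I  mem[L1]=50
2. P1: store L1 := 93  bus=[BusRdX]  L1: P0=I P1=M  mem[L1]=50
3. P0: store L4 := 83  bus=[BusRdX]  L4: P0=M P1=I  mem[L4]=30
4. P0: load  L1  bus=[BusRd,Flush]  L1: P0=S P1=S  mem[L1]=93
5. P0: load  L1  bus=[-]  L1: P0=S P1=S  mem[L1]=93
6. P0: load  L1  bus=[-]  L1: P0=S P1=S  mem[L1]=93
7. P0: load  L1  bus=[-]  L1: P0=S P1=S  mem[L1]=93
8. P1: load  L1  bus=[-]  L1: P0=S P1=S  mem[L1]=93
9. P0: store L1 := 64  bus=[BusRdX]  L1: P0=M P1=I  mem[L1]=93
10. P1: load  L5  bus=[BusRd]  L5: P0=I P1=S  mem[L5]=70
11. P1: load  L1  bus=[BusRd,Flush]  L1: P0=S P1=S  mem[L1]=64
12. P0: load  L1  bus=[-]  L1: P0=S P1=S  mem[L1]=64

bus = BusRd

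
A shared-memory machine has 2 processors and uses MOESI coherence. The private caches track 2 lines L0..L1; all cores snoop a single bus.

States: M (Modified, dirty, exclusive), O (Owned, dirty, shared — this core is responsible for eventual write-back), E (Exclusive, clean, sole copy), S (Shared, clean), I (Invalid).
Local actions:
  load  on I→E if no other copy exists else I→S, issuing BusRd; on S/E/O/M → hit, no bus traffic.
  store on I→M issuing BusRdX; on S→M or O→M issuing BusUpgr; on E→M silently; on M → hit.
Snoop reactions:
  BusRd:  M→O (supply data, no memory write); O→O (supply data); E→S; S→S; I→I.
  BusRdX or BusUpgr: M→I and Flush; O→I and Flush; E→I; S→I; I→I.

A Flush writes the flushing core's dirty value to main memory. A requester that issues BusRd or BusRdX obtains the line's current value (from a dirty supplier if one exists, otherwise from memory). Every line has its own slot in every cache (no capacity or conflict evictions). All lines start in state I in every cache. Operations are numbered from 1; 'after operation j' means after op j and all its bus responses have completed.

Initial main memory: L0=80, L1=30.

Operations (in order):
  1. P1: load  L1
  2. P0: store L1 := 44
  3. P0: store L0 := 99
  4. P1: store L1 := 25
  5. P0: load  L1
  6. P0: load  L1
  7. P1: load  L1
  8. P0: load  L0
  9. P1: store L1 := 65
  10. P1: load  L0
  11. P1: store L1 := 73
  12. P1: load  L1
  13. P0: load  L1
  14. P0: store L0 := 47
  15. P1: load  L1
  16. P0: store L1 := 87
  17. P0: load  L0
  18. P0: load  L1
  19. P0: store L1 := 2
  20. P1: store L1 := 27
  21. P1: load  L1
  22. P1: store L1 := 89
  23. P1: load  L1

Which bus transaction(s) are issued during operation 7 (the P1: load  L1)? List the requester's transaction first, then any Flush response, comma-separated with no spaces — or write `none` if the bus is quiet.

  op1 P1: load  L1 → I/E on L1; bus BusRd; mem=30
  op2 P0: store L1 := 44 → M/I on L1; bus BusRdX; mem=30
  op3 P0: store L0 := 99 → M/I on L0; bus BusRdX; mem=80
  op4 P1: store L1 := 25 → I/M on L1; bus BusRdX Flush; mem=44
  op5 P0: load  L1 → S/O on L1; bus BusRd; mem=44
  op6 P0: load  L1 → S/O on L1; bus (none); mem=44
  op7 P1: load  L1 → S/O on L1; bus (none); mem=44
  op8 P0: load  L0 → M/I on L0; bus (none); mem=80
  op9 P1: store L1 := 65 → I/M on L1; bus BusUpgr; mem=44
  op10 P1: load  L0 → O/S on L0; bus BusRd; mem=80
  op11 P1: store L1 := 73 → I/M on L1; bus (none); mem=44
  op12 P1: load  L1 → I/M on L1; bus (none); mem=44
  op13 P0: load  L1 → S/O on L1; bus BusRd; mem=44
  op14 P0: store L0 := 47 → M/I on L0; bus BusUpgr; mem=80
  op15 P1: load  L1 → S/O on L1; bus (none); mem=44
  op16 P0: store L1 := 87 → M/I on L1; bus BusUpgr Flush; mem=73
  op17 P0: load  L0 → M/I on L0; bus (none); mem=80
  op18 P0: load  L1 → M/I on L1; bus (none); mem=73
  op19 P0: store L1 := 2 → M/I on L1; bus (none); mem=73
  op20 P1: store L1 := 27 → I/M on L1; bus BusRdX Flush; mem=2
  op21 P1: load  L1 → I/M on L1; bus (none); mem=2
  op22 P1: store L1 := 89 → I/M on L1; bus (none); mem=2
  op23 P1: load  L1 → I/M on L1; bus (none); mem=2

bus = none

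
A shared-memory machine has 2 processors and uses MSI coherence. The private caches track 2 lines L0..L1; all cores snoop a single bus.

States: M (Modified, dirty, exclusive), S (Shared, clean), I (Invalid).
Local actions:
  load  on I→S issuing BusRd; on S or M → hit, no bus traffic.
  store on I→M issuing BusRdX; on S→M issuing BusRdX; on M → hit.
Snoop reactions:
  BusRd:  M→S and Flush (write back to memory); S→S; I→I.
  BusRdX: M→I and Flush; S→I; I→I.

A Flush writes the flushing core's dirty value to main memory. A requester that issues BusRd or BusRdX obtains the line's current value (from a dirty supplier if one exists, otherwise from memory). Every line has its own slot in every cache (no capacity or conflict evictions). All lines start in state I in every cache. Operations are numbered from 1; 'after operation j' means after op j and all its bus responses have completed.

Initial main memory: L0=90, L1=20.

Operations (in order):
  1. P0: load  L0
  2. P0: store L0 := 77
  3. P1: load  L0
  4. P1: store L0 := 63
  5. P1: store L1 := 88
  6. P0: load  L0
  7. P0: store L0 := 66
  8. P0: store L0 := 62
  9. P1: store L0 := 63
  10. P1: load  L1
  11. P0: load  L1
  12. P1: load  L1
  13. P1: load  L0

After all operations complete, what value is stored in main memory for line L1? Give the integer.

memory[L1] = 88

  op1 P0: load  L0 → S/I on L0; bus BusRd; mem=90
  op2 P0: store L0 := 77 → M/I on L0; bus BusRdX; mem=90
  op3 P1: load  L0 → S/S on L0; bus BusRd Flush; mem=77
  op4 P1: store L0 := 63 → I/M on L0; bus BusRdX; mem=77
  op5 P1: store L1 := 88 → I/M on L1; bus BusRdX; mem=20
  op6 P0: load  L0 → S/S on L0; bus BusRd Flush; mem=63
  op7 P0: store L0 := 66 → M/I on L0; bus BusRdX; mem=63
  op8 P0: store L0 := 62 → M/I on L0; bus (none); mem=63
  op9 P1: store L0 := 63 → I/M on L0; bus BusRdX Flush; mem=62
  op10 P1: load  L1 → I/M on L1; bus (none); mem=20
  op11 P0: load  L1 → S/S on L1; bus BusRd Flush; mem=88
  op12 P1: load  L1 → S/S on L1; bus (none); mem=88
  op13 P1: load  L0 → I/M on L0; bus (none); mem=62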